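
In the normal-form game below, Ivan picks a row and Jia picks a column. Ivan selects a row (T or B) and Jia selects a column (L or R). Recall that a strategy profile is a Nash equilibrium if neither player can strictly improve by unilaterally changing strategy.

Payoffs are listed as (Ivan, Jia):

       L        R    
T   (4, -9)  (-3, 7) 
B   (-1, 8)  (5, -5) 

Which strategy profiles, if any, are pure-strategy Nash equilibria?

(T, L): Jia prefers R (7 > -9) — not an equilibrium.
(T, R): Ivan prefers B (5 > -3) — not an equilibrium.
(B, L): Ivan prefers T (4 > -1) — not an equilibrium.
(B, R): Jia prefers L (8 > -5) — not an equilibrium.

none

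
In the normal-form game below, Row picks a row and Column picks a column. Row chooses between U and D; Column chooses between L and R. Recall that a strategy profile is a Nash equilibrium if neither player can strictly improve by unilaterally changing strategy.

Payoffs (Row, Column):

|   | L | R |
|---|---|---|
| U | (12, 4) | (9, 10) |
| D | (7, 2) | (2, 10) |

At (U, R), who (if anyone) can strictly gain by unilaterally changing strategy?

Row at (U, R) earns 9; deviating to D yields 2 — not better.
Column earns 10; deviating to L yields 4 — not better.
Neither player can strictly improve; the profile is a Nash equilibrium.

Neither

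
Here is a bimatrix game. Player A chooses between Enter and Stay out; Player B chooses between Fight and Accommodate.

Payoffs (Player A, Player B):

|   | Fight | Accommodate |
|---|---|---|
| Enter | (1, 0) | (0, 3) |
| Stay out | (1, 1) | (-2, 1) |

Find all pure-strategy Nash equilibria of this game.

(Enter, Fight): Player B prefers Accommodate (3 > 0) — not an equilibrium.
(Enter, Accommodate): Player A gets 0 ≥ -2 from Stay out, and Player B gets 3 ≥ 0 from Fight — Nash equilibrium.
(Stay out, Fight): Player A gets 1 ≥ 1 from Enter, and Player B gets 1 ≥ 1 from Accommodate — Nash equilibrium.
(Stay out, Accommodate): Player A prefers Enter (0 > -2) — not an equilibrium.

(Enter, Accommodate) and (Stay out, Fight)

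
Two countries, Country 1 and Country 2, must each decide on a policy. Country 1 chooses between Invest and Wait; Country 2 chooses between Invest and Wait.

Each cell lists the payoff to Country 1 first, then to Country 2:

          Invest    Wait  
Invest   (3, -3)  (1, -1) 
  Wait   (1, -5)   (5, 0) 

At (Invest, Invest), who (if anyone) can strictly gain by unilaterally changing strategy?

Country 2

Country 1 at (Invest, Invest) earns 3; deviating to Wait yields 1 — not better.
Country 2 earns -3; deviating to Wait yields -1 — a strict improvement.
Only Country 2 has a strictly profitable deviation.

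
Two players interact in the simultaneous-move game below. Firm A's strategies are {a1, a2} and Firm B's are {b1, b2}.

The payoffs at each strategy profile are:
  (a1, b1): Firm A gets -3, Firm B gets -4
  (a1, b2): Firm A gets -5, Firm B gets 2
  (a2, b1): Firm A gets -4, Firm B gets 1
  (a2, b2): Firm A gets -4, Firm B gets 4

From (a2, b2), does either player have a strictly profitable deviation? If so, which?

Firm A at (a2, b2) earns -4; deviating to a1 yields -5 — not better.
Firm B earns 4; deviating to b1 yields 1 — not better.
Neither player can strictly improve; the profile is a Nash equilibrium.

Neither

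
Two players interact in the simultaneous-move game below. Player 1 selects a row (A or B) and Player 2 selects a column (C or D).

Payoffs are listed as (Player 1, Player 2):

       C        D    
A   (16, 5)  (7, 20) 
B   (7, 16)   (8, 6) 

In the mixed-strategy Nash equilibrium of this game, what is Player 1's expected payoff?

79/10

First find q, the probability Player 2 plays C, from Player 1's indifference between A and B: 16q + 7(1−q) = 7q + 8(1−q), giving q = 1/10.
Since Player 1 is indifferent in equilibrium, Player 1's expected payoff equals the payoff from either row against (1/10, 9/10). Using A: 16(1/10) + 7(9/10) = 79/10.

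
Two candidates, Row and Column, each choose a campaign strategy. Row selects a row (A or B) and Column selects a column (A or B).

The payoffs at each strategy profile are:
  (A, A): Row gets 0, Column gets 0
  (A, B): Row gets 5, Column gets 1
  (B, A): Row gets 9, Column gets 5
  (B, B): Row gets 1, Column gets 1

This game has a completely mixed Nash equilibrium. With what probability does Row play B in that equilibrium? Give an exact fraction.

1/5

Let x be the probability that Row plays A. In a completely mixed equilibrium, Column must be indifferent between A and B.
Column's expected payoff from A is 5(1−x); from B it is x + (1−x).
Setting these equal: −5x + 5 = 1, so x = 4/5.
Therefore Row plays B with probability 1 − 4/5 = 1/5.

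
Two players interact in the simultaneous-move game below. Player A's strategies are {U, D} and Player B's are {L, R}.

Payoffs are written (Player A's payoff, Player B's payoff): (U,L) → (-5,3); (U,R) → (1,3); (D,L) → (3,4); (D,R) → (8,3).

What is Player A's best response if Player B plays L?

D

Against L, Player A earns -5 from U and 3 from D.
So D is the best response.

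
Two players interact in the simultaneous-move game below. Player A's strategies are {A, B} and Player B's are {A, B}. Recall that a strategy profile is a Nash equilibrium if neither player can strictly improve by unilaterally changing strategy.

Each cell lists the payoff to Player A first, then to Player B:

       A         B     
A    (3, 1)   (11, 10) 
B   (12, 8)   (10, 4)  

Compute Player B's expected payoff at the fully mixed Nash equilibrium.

First find x, the probability Player A plays A, from Player B's indifference between A and B: x + 8(1−x) = 10x + 4(1−x), giving x = 4/13.
Since Player B is indifferent in equilibrium, Player B's expected payoff equals the payoff from either column against (4/13, 9/13). Using A: (4/13) + 8(9/13) = 76/13.

76/13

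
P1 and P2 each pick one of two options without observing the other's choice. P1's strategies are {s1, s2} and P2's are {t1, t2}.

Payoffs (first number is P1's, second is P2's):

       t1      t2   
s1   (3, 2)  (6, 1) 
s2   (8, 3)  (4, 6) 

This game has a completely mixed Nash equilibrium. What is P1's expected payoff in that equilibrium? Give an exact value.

36/7

First find y, the probability P2 plays t1, from P1's indifference between s1 and s2: 3y + 6(1−y) = 8y + 4(1−y), giving y = 2/7.
Since P1 is indifferent in equilibrium, P1's expected payoff equals the payoff from either row against (2/7, 5/7). Using s1: 3(2/7) + 6(5/7) = 36/7.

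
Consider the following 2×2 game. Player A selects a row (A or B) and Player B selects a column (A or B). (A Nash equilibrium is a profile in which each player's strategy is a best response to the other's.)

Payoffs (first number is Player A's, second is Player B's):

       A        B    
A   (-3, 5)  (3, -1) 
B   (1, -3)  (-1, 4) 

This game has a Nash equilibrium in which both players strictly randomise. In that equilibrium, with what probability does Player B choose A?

Let y be the probability that Player B plays A. In a completely mixed equilibrium, Player A must be indifferent between A and B.
Player A's expected payoff from A is −3y + 3(1−y); from B it is y − (1−y).
Setting these equal: −6y + 3 = 2y − 1, so y = 1/2.

1/2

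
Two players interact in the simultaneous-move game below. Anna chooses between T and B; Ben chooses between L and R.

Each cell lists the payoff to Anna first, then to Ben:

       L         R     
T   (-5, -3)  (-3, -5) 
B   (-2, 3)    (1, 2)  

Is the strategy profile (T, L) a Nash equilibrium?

No

At (T, L), Anna earns -5; switching to B would give -2, so Anna would deviate.
Ben earns -3; switching to R would give -5, so Ben has no profitable deviation.
Since at least one player can profitably deviate, this is not a Nash equilibrium.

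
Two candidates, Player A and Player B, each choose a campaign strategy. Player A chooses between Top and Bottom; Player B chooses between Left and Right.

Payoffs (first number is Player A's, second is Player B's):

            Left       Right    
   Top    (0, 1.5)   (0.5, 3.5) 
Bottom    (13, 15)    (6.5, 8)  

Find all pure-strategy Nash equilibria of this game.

(Bottom, Left)

(Top, Left): Player A prefers Bottom (13 > 0); Player B prefers Right (3.5 > 1.5) — not an equilibrium.
(Top, Right): Player A prefers Bottom (6.5 > 0.5) — not an equilibrium.
(Bottom, Left): Player A gets 13 ≥ 0 from Top, and Player B gets 15 ≥ 8 from Right — Nash equilibrium.
(Bottom, Right): Player B prefers Left (15 > 8) — not an equilibrium.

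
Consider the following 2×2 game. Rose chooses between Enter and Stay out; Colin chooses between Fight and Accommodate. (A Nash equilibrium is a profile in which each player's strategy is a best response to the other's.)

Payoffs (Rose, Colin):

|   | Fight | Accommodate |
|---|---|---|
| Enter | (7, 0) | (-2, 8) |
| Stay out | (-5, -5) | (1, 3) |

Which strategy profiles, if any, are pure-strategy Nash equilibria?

(Enter, Fight): Colin prefers Accommodate (8 > 0) — not an equilibrium.
(Enter, Accommodate): Rose prefers Stay out (1 > -2) — not an equilibrium.
(Stay out, Fight): Rose prefers Enter (7 > -5); Colin prefers Accommodate (3 > -5) — not an equilibrium.
(Stay out, Accommodate): Rose gets 1 ≥ -2 from Enter, and Colin gets 3 ≥ -5 from Fight — Nash equilibrium.

(Stay out, Accommodate)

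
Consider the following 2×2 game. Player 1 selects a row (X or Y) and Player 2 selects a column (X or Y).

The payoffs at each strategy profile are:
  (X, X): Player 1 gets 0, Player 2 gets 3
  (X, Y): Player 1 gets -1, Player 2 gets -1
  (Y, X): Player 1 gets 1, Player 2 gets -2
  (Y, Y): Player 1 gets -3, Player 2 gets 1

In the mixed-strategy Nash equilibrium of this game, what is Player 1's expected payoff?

First find y, the probability Player 2 plays X, from Player 1's indifference between X and Y: −(1−y) = y − 3(1−y), giving y = 2/3.
Since Player 1 is indifferent in equilibrium, Player 1's expected payoff equals the payoff from either row against (2/3, 1/3). Using X: −(1/3) = -1/3.

-1/3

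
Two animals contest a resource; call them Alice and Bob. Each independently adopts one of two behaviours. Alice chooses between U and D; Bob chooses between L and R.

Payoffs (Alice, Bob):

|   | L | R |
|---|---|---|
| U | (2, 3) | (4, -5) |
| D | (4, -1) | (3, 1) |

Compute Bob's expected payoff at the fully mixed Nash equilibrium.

-1/5

First find x, the probability Alice plays U, from Bob's indifference between L and R: 3x − (1−x) = −5x + (1−x), giving x = 1/5.
Since Bob is indifferent in equilibrium, Bob's expected payoff equals the payoff from either column against (1/5, 4/5). Using L: 3(1/5) − (4/5) = -1/5.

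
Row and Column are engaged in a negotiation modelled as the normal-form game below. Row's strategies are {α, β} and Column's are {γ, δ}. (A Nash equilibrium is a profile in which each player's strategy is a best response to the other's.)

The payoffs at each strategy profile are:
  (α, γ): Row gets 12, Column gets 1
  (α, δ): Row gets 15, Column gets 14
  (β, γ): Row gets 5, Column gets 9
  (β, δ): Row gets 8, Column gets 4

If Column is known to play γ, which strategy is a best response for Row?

α

Against γ, Row earns 12 from α and 5 from β.
So α is the best response.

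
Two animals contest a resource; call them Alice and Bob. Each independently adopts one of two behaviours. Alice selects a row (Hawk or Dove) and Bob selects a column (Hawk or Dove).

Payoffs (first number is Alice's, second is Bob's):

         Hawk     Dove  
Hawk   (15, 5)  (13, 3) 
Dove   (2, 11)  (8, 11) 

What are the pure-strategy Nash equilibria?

(Hawk, Hawk): Alice gets 15 ≥ 2 from Dove, and Bob gets 5 ≥ 3 from Dove — Nash equilibrium.
(Hawk, Dove): Bob prefers Hawk (5 > 3) — not an equilibrium.
(Dove, Hawk): Alice prefers Hawk (15 > 2) — not an equilibrium.
(Dove, Dove): Alice prefers Hawk (13 > 8) — not an equilibrium.

(Hawk, Hawk)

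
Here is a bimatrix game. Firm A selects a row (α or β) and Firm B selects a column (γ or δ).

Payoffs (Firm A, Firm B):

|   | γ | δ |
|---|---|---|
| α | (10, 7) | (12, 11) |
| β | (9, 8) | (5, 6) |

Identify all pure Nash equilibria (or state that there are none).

(α, γ): Firm B prefers δ (11 > 7) — not an equilibrium.
(α, δ): Firm A gets 12 ≥ 5 from β, and Firm B gets 11 ≥ 7 from γ — Nash equilibrium.
(β, γ): Firm A prefers α (10 > 9) — not an equilibrium.
(β, δ): Firm A prefers α (12 > 5); Firm B prefers γ (8 > 6) — not an equilibrium.

(α, δ)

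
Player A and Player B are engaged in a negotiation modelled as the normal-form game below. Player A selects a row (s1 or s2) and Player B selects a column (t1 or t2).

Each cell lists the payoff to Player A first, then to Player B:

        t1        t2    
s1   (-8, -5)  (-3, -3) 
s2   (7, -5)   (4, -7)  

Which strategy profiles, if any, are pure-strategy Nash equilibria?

(s1, t1): Player A prefers s2 (7 > -8); Player B prefers t2 (-3 > -5) — not an equilibrium.
(s1, t2): Player A prefers s2 (4 > -3) — not an equilibrium.
(s2, t1): Player A gets 7 ≥ -8 from s1, and Player B gets -5 ≥ -7 from t2 — Nash equilibrium.
(s2, t2): Player B prefers t1 (-5 > -7) — not an equilibrium.

(s2, t1)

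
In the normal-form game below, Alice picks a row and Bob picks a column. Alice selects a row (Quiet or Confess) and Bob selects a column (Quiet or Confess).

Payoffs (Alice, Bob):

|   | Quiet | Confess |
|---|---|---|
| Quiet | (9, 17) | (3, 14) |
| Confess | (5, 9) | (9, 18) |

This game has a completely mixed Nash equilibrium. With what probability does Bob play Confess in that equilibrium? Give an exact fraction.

Let y be the probability that Bob plays Quiet. In a completely mixed equilibrium, Alice must be indifferent between Quiet and Confess.
Alice's expected payoff from Quiet is 9y + 3(1−y); from Confess it is 5y + 9(1−y).
Setting these equal: 6y + 3 = −4y + 9, so y = 3/5.
Therefore Bob plays Confess with probability 1 − 3/5 = 2/5.

2/5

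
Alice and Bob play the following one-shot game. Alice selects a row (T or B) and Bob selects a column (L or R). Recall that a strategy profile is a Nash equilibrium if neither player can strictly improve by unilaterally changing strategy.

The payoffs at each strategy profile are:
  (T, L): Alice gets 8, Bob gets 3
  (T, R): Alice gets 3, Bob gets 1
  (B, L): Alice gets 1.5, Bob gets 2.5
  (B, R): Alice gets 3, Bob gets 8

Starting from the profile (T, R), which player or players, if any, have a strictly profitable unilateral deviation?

Bob

Alice at (T, R) earns 3; deviating to B yields 3 — not better.
Bob earns 1; deviating to L yields 3 — a strict improvement.
Only Bob has a strictly profitable deviation.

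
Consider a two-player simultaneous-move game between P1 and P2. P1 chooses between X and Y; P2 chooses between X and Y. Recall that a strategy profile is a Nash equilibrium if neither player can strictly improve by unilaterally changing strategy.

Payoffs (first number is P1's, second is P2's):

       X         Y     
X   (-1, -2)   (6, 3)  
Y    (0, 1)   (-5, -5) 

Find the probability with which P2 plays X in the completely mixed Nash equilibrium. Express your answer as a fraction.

11/12

Let c be the probability that P2 plays X. In a completely mixed equilibrium, P1 must be indifferent between X and Y.
P1's expected payoff from X is −c + 6(1−c); from Y it is −5(1−c).
Setting these equal: −7c + 6 = 5c − 5, so c = 11/12.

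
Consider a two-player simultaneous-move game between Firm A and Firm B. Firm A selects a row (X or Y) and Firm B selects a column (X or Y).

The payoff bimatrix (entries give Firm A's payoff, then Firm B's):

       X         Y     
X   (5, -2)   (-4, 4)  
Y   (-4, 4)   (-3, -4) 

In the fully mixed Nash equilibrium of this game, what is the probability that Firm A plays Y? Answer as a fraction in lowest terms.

Let p be the probability that Firm A plays X. In a completely mixed equilibrium, Firm B must be indifferent between X and Y.
Firm B's expected payoff from X is −2p + 4(1−p); from Y it is 4p − 4(1−p).
Setting these equal: −6p + 4 = 8p − 4, so p = 4/7.
Therefore Firm A plays Y with probability 1 − 4/7 = 3/7.

3/7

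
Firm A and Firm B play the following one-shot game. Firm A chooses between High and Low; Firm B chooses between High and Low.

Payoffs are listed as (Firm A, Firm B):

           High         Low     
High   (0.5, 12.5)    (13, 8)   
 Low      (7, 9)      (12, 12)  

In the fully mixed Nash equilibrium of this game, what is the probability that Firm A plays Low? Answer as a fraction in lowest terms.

Let p be the probability that Firm A plays High. In a completely mixed equilibrium, Firm B must be indifferent between High and Low.
Firm B's expected payoff from High is 12.5p + 9(1−p); from Low it is 8p + 12(1−p).
Setting these equal: 3.5p + 9 = −4p + 12, so p = 2/5.
Therefore Firm A plays Low with probability 1 − 2/5 = 3/5.

3/5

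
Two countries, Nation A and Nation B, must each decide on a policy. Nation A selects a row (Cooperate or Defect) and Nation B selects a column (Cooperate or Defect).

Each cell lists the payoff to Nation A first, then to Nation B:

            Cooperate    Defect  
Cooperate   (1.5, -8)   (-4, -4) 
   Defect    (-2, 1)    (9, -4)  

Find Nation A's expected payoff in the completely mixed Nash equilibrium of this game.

1/3

First find y, the probability Nation B plays Cooperate, from Nation A's indifference between Cooperate and Defect: 1.5y − 4(1−y) = −2y + 9(1−y), giving y = 26/33.
Since Nation A is indifferent in equilibrium, Nation A's expected payoff equals the payoff from either row against (26/33, 7/33). Using Cooperate: 1.5(26/33) − 4(7/33) = 1/3.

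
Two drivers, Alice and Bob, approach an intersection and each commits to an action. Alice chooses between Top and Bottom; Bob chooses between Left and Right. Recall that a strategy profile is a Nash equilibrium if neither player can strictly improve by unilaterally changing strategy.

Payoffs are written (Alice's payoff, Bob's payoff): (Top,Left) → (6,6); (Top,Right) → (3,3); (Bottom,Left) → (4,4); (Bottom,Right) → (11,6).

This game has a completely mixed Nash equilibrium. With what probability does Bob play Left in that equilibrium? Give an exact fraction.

4/5

Let q be the probability that Bob plays Left. In a completely mixed equilibrium, Alice must be indifferent between Top and Bottom.
Alice's expected payoff from Top is 6q + 3(1−q); from Bottom it is 4q + 11(1−q).
Setting these equal: 3q + 3 = −7q + 11, so q = 4/5.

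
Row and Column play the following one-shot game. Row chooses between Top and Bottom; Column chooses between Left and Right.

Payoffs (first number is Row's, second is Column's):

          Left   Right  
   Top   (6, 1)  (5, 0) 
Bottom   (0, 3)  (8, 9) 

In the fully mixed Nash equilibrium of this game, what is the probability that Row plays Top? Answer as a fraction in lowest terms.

Let r be the probability that Row plays Top. In a completely mixed equilibrium, Column must be indifferent between Left and Right.
Column's expected payoff from Left is r + 3(1−r); from Right it is 9(1−r).
Setting these equal: −2r + 3 = −9r + 9, so r = 6/7.

6/7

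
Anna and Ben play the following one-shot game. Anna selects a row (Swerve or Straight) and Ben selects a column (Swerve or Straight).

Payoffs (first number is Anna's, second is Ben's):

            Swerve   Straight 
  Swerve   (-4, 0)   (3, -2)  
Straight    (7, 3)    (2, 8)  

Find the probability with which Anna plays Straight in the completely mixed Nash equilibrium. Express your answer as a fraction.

Let x be the probability that Anna plays Swerve. In a completely mixed equilibrium, Ben must be indifferent between Swerve and Straight.
Ben's expected payoff from Swerve is 3(1−x); from Straight it is −2x + 8(1−x).
Setting these equal: −3x + 3 = −10x + 8, so x = 5/7.
Therefore Anna plays Straight with probability 1 − 5/7 = 2/7.

2/7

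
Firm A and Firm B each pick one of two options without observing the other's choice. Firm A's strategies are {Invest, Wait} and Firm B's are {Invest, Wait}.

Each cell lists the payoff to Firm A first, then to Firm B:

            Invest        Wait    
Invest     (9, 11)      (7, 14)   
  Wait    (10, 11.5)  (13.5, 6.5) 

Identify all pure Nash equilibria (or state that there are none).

(Wait, Invest)

(Invest, Invest): Firm A prefers Wait (10 > 9); Firm B prefers Wait (14 > 11) — not an equilibrium.
(Invest, Wait): Firm A prefers Wait (13.5 > 7) — not an equilibrium.
(Wait, Invest): Firm A gets 10 ≥ 9 from Invest, and Firm B gets 11.5 ≥ 6.5 from Wait — Nash equilibrium.
(Wait, Wait): Firm B prefers Invest (11.5 > 6.5) — not an equilibrium.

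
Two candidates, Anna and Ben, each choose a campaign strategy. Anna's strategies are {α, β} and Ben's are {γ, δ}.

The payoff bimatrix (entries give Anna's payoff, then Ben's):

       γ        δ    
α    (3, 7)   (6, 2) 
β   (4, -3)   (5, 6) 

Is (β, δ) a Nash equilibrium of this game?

At (β, δ), Anna earns 5; switching to α would give 6, so Anna would deviate.
Ben earns 6; switching to γ would give -3, so Ben has no profitable deviation.
Since at least one player can profitably deviate, this is not a Nash equilibrium.

No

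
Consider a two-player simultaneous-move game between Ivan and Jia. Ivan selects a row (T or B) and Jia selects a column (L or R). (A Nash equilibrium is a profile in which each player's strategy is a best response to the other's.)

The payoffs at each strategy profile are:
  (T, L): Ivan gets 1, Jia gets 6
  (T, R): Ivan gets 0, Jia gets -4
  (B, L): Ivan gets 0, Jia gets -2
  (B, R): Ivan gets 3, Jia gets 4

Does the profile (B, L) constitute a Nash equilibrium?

At (B, L), Ivan earns 0; switching to T would give 1, so Ivan would deviate.
Jia earns -2; switching to R would give 4, so Jia would deviate.
Since at least one player can profitably deviate, this is not a Nash equilibrium.

No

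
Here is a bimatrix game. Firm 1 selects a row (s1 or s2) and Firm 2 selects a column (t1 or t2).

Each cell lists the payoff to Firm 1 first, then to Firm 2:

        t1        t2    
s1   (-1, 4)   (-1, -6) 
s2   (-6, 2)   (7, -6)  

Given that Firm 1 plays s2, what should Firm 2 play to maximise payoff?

t1

Against s2, Firm 2 earns 2 from t1 and -6 from t2.
So t1 is the best response.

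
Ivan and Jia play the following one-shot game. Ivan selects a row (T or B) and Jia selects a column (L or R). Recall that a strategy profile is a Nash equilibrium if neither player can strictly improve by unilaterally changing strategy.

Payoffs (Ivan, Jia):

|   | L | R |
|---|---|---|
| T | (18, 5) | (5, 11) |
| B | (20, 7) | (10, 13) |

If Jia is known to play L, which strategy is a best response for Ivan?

B

Against L, Ivan earns 18 from T and 20 from B.
So B is the best response.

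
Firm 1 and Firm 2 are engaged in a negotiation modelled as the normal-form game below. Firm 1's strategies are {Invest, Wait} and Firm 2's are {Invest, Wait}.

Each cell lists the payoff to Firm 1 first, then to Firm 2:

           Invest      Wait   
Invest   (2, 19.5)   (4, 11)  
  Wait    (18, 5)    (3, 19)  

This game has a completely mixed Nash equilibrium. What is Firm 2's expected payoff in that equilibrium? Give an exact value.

631/45

First find x, the probability Firm 1 plays Invest, from Firm 2's indifference between Invest and Wait: 19.5x + 5(1−x) = 11x + 19(1−x), giving x = 28/45.
Since Firm 2 is indifferent in equilibrium, Firm 2's expected payoff equals the payoff from either column against (28/45, 17/45). Using Invest: 19.5(28/45) + 5(17/45) = 631/45.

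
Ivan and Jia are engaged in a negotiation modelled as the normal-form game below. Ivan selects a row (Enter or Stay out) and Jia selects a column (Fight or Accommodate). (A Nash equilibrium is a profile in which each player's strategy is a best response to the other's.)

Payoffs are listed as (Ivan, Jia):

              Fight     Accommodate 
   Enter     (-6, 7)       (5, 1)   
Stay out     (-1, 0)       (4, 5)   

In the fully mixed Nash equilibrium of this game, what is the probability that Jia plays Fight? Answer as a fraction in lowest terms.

Let c be the probability that Jia plays Fight. In a completely mixed equilibrium, Ivan must be indifferent between Enter and Stay out.
Ivan's expected payoff from Enter is −6c + 5(1−c); from Stay out it is −c + 4(1−c).
Setting these equal: −11c + 5 = −5c + 4, so c = 1/6.

1/6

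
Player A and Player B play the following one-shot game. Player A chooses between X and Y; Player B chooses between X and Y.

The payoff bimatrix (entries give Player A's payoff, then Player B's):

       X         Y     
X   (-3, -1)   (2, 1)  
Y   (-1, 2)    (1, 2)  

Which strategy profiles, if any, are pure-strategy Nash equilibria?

(X, Y) and (Y, X)

(X, X): Player A prefers Y (-1 > -3); Player B prefers Y (1 > -1) — not an equilibrium.
(X, Y): Player A gets 2 ≥ 1 from Y, and Player B gets 1 ≥ -1 from X — Nash equilibrium.
(Y, X): Player A gets -1 ≥ -3 from X, and Player B gets 2 ≥ 2 from Y — Nash equilibrium.
(Y, Y): Player A prefers X (2 > 1) — not an equilibrium.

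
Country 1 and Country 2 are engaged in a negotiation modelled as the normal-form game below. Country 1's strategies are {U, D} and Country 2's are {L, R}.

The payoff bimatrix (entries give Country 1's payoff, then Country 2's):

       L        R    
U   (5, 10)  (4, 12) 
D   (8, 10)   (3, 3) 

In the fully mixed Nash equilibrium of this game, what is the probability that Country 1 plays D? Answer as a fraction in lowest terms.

Let r be the probability that Country 1 plays U. In a completely mixed equilibrium, Country 2 must be indifferent between L and R.
Country 2's expected payoff from L is 10r + 10(1−r); from R it is 12r + 3(1−r).
Setting these equal: 10 = 9r + 3, so r = 7/9.
Therefore Country 1 plays D with probability 1 − 7/9 = 2/9.

2/9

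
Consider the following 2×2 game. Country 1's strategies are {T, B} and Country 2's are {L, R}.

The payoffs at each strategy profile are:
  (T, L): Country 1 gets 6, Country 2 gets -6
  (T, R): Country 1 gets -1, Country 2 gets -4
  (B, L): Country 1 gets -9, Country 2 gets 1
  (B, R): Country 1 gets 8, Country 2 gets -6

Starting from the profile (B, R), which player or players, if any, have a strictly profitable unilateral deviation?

Country 2

Country 1 at (B, R) earns 8; deviating to T yields -1 — not better.
Country 2 earns -6; deviating to L yields 1 — a strict improvement.
Only Country 2 has a strictly profitable deviation.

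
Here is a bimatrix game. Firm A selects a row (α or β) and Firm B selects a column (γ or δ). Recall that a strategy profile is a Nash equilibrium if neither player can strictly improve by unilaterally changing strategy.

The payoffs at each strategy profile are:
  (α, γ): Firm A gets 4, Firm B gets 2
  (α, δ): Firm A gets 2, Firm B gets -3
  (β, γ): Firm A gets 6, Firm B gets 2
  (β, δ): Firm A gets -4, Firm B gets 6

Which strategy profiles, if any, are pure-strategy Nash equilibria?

(α, γ): Firm A prefers β (6 > 4) — not an equilibrium.
(α, δ): Firm B prefers γ (2 > -3) — not an equilibrium.
(β, γ): Firm B prefers δ (6 > 2) — not an equilibrium.
(β, δ): Firm A prefers α (2 > -4) — not an equilibrium.

none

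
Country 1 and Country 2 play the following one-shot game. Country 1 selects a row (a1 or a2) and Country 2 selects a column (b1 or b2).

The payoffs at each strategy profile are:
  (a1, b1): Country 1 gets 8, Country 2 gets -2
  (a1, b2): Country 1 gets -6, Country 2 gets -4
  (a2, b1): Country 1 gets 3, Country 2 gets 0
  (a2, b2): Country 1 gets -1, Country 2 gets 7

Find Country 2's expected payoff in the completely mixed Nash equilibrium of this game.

First find p, the probability Country 1 plays a1, from Country 2's indifference between b1 and b2: −2p = −4p + 7(1−p), giving p = 7/9.
Since Country 2 is indifferent in equilibrium, Country 2's expected payoff equals the payoff from either column against (7/9, 2/9). Using b1: −2(7/9) = -14/9.

-14/9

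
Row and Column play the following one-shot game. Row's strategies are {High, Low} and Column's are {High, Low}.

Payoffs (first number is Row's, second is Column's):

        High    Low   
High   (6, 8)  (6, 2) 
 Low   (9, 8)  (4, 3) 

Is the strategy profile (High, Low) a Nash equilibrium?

At (High, Low), Row earns 6; switching to Low would give 4, so Row has no profitable deviation.
Column earns 2; switching to High would give 8, so Column would deviate.
Since at least one player can profitably deviate, this is not a Nash equilibrium.

No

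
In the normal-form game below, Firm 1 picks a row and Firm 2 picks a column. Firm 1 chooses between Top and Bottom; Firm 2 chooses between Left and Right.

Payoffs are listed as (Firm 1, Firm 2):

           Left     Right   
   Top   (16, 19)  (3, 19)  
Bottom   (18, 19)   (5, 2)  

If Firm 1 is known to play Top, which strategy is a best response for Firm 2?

either — both Left and Right are best responses

Against Top, Firm 2 earns 19 from Left and 19 from Right.
So either strategy is a best response.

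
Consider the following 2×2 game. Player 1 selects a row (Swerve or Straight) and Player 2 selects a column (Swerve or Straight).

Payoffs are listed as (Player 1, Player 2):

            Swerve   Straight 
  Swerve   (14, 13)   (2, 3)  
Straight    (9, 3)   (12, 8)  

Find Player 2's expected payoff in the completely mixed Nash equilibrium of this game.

19/3

First find p, the probability Player 1 plays Swerve, from Player 2's indifference between Swerve and Straight: 13p + 3(1−p) = 3p + 8(1−p), giving p = 1/3.
Since Player 2 is indifferent in equilibrium, Player 2's expected payoff equals the payoff from either column against (1/3, 2/3). Using Swerve: 13(1/3) + 3(2/3) = 19/3.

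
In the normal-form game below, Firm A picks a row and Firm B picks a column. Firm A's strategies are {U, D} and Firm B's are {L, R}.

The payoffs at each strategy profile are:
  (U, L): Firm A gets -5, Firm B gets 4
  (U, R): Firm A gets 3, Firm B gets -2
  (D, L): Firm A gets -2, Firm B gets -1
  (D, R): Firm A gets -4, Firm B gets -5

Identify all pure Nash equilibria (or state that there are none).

(U, L): Firm A prefers D (-2 > -5) — not an equilibrium.
(U, R): Firm B prefers L (4 > -2) — not an equilibrium.
(D, L): Firm A gets -2 ≥ -5 from U, and Firm B gets -1 ≥ -5 from R — Nash equilibrium.
(D, R): Firm A prefers U (3 > -4); Firm B prefers L (-1 > -5) — not an equilibrium.

(D, L)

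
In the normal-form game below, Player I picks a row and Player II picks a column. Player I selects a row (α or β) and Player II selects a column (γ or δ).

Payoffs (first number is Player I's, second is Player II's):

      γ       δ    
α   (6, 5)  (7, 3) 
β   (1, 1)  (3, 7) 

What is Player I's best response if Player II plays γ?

α

Against γ, Player I earns 6 from α and 1 from β.
So α is the best response.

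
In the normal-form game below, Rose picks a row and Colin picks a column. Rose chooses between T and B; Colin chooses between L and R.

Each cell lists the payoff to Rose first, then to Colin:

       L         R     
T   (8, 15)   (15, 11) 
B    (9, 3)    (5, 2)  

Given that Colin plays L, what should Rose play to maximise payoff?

Against L, Rose earns 8 from T and 9 from B.
So B is the best response.

B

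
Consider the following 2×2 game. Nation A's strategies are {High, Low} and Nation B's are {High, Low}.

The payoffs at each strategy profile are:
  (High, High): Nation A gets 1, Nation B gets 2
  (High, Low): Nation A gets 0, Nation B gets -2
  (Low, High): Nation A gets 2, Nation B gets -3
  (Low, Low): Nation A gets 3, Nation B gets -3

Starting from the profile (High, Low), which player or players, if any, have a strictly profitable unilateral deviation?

Nation A at (High, Low) earns 0; deviating to Low yields 3 — a strict improvement.
Nation B earns -2; deviating to High yields 2 — a strict improvement.
Both Nation A and Nation B have strictly profitable deviations.

Both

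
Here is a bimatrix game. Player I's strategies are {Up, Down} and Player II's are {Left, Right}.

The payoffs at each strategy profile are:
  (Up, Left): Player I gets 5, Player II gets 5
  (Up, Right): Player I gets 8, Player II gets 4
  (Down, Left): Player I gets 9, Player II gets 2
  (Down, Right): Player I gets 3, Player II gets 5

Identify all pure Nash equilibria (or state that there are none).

none

(Up, Left): Player I prefers Down (9 > 5) — not an equilibrium.
(Up, Right): Player II prefers Left (5 > 4) — not an equilibrium.
(Down, Left): Player II prefers Right (5 > 2) — not an equilibrium.
(Down, Right): Player I prefers Up (8 > 3) — not an equilibrium.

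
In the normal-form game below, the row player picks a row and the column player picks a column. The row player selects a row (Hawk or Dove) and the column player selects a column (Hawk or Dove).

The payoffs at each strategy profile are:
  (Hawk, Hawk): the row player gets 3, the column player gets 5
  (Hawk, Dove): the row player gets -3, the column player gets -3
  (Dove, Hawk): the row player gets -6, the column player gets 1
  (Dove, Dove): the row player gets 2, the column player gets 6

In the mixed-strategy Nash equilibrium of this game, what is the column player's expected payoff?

First find x, the probability the row player plays Hawk, from the column player's indifference between Hawk and Dove: 5x + (1−x) = −3x + 6(1−x), giving x = 5/13.
Since the column player is indifferent in equilibrium, the column player's expected payoff equals the payoff from either column against (5/13, 8/13). Using Hawk: 5(5/13) + (8/13) = 33/13.

33/13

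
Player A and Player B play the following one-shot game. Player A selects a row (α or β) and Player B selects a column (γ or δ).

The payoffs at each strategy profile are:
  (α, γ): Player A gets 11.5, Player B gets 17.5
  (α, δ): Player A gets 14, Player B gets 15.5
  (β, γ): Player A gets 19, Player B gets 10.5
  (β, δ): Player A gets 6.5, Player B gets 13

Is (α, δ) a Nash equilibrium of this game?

At (α, δ), Player A earns 14; switching to β would give 6.5, so Player A has no profitable deviation.
Player B earns 15.5; switching to γ would give 17.5, so Player B would deviate.
Since at least one player can profitably deviate, this is not a Nash equilibrium.

No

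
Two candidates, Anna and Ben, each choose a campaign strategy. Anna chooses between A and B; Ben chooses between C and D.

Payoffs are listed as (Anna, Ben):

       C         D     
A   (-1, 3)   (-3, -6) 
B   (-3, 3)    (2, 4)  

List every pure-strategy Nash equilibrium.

(A, C): Anna gets -1 ≥ -3 from B, and Ben gets 3 ≥ -6 from D — Nash equilibrium.
(A, D): Anna prefers B (2 > -3); Ben prefers C (3 > -6) — not an equilibrium.
(B, C): Anna prefers A (-1 > -3); Ben prefers D (4 > 3) — not an equilibrium.
(B, D): Anna gets 2 ≥ -3 from A, and Ben gets 4 ≥ 3 from C — Nash equilibrium.

(A, C) and (B, D)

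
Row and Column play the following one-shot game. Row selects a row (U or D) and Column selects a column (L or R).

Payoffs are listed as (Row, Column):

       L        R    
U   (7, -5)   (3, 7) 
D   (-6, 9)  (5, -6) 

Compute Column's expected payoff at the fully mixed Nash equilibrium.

11/9

First find x, the probability Row plays U, from Column's indifference between L and R: −5x + 9(1−x) = 7x − 6(1−x), giving x = 5/9.
Since Column is indifferent in equilibrium, Column's expected payoff equals the payoff from either column against (5/9, 4/9). Using L: −5(5/9) + 9(4/9) = 11/9.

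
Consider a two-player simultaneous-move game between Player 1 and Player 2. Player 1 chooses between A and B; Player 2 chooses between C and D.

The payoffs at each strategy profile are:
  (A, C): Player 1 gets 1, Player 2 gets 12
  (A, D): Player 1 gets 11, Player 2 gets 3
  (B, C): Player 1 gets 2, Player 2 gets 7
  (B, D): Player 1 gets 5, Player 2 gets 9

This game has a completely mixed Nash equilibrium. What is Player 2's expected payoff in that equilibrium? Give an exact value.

87/11

First find x, the probability Player 1 plays A, from Player 2's indifference between C and D: 12x + 7(1−x) = 3x + 9(1−x), giving x = 2/11.
Since Player 2 is indifferent in equilibrium, Player 2's expected payoff equals the payoff from either column against (2/11, 9/11). Using C: 12(2/11) + 7(9/11) = 87/11.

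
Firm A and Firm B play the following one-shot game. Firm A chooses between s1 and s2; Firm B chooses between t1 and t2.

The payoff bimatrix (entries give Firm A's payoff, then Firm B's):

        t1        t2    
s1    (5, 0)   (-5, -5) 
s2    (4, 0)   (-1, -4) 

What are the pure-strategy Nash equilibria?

(s1, t1): Firm A gets 5 ≥ 4 from s2, and Firm B gets 0 ≥ -5 from t2 — Nash equilibrium.
(s1, t2): Firm A prefers s2 (-1 > -5); Firm B prefers t1 (0 > -5) — not an equilibrium.
(s2, t1): Firm A prefers s1 (5 > 4) — not an equilibrium.
(s2, t2): Firm B prefers t1 (0 > -4) — not an equilibrium.

(s1, t1)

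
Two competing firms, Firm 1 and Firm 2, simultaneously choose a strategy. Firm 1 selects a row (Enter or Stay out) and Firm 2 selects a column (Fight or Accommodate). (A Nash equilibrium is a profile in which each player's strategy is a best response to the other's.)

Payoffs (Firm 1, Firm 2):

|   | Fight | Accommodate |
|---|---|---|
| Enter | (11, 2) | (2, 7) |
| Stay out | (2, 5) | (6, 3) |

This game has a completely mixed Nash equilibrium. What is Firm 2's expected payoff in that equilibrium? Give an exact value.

29/7

First find p, the probability Firm 1 plays Enter, from Firm 2's indifference between Fight and Accommodate: 2p + 5(1−p) = 7p + 3(1−p), giving p = 2/7.
Since Firm 2 is indifferent in equilibrium, Firm 2's expected payoff equals the payoff from either column against (2/7, 5/7). Using Fight: 2(2/7) + 5(5/7) = 29/7.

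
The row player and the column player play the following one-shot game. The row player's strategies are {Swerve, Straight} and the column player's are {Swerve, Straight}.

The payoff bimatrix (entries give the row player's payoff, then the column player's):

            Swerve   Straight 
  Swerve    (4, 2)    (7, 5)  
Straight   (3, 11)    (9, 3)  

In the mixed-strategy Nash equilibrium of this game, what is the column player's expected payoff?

49/11

First find x, the probability the row player plays Swerve, from the column player's indifference between Swerve and Straight: 2x + 11(1−x) = 5x + 3(1−x), giving x = 8/11.
Since the column player is indifferent in equilibrium, the column player's expected payoff equals the payoff from either column against (8/11, 3/11). Using Swerve: 2(8/11) + 11(3/11) = 49/11.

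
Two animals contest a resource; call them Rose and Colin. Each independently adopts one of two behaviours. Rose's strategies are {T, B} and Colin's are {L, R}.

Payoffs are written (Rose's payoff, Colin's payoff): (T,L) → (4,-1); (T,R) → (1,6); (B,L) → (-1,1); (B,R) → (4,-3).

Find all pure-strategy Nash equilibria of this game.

none

(T, L): Colin prefers R (6 > -1) — not an equilibrium.
(T, R): Rose prefers B (4 > 1) — not an equilibrium.
(B, L): Rose prefers T (4 > -1) — not an equilibrium.
(B, R): Colin prefers L (1 > -3) — not an equilibrium.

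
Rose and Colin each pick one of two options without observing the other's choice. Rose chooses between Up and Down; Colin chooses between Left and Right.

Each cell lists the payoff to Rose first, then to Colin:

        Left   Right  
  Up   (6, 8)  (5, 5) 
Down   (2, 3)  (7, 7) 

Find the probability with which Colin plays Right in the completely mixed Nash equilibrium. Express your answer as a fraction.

Let q be the probability that Colin plays Left. In a completely mixed equilibrium, Rose must be indifferent between Up and Down.
Rose's expected payoff from Up is 6q + 5(1−q); from Down it is 2q + 7(1−q).
Setting these equal: q + 5 = −5q + 7, so q = 1/3.
Therefore Colin plays Right with probability 1 − 1/3 = 2/3.

2/3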